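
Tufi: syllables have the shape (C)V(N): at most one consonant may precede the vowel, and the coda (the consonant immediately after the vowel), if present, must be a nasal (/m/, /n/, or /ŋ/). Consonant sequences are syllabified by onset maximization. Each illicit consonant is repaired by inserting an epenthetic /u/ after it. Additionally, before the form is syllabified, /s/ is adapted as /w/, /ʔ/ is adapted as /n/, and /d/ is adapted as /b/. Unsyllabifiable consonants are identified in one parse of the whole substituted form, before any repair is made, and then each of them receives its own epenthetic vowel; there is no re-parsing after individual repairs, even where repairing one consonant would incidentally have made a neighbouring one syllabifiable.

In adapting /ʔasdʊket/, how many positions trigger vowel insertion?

2

After substitution the input is /nawbʊket/.
The unsyllabifiable consonants are /w/, /t/; each receives one epenthetic vowel.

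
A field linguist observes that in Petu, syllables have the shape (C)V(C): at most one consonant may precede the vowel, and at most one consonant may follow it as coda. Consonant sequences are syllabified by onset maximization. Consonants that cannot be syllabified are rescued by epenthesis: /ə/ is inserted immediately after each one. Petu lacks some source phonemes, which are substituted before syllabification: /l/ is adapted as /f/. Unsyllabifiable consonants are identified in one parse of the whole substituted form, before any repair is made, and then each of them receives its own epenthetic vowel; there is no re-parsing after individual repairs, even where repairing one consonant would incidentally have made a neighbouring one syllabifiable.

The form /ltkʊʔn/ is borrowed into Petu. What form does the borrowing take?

Substitution: /l/ → /f/, giving /ftkʊʔn/.
Syllabifying with onset maximization leaves /f/, /t/, /n/ stranded (at most one coda consonant is licensed; onsets are limited to one consonant).
Each unlicensed consonant becomes the onset of a new syllable: /f/ → /fə/, /t/ → /tə/, /n/ → /nə/.

fətəkʊʔnə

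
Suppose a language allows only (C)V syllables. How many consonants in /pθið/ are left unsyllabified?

2

Under (C)V, the unsyllabifiable consonants are /p/, /ð/ (no codas are permitted; onsets are limited to one consonant).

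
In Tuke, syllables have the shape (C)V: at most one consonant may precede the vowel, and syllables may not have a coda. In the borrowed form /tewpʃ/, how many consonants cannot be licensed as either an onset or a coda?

3

Under (C)V, the unsyllabifiable consonants are /w/, /p/, /ʃ/ (no codas are permitted; onsets are limited to one consonant).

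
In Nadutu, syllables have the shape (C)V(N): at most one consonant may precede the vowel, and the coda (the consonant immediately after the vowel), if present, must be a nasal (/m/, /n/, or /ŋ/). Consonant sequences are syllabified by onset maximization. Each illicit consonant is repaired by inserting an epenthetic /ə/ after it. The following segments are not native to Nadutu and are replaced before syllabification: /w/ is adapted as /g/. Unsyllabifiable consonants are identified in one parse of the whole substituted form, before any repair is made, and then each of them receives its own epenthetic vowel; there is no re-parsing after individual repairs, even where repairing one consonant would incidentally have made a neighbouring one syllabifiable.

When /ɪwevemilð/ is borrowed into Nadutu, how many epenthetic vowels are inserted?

After substitution the input is /ɪgevemilð/.
The unsyllabifiable consonants are /l/, /ð/; each receives one epenthetic vowel.

2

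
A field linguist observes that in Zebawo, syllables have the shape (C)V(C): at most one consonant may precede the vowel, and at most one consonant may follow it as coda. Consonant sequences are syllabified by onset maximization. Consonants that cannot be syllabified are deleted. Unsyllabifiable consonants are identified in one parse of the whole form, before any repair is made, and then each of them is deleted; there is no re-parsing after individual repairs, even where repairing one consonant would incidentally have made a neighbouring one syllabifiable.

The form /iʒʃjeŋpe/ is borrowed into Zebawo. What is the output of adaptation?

iʒjeŋpe

The consonants /ʃ/ cannot be parsed into a legal (C)V(C) syllable (at most one coda consonant is licensed; onsets are limited to one consonant).
Each unlicensed consonant is deleted: /ʃ/.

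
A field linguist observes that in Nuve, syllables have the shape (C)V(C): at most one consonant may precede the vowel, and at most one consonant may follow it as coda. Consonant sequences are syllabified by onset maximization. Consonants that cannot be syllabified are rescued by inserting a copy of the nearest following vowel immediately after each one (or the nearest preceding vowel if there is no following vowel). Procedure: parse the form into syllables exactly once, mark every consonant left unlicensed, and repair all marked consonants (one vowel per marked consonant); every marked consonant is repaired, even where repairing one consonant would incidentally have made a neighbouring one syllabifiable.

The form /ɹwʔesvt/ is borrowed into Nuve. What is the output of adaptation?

ɹeweʔesvete

Syllabifying with onset maximization leaves /ɹ/, /w/, /v/, /t/ stranded (at most one coda consonant is licensed; onsets are limited to one consonant).
Inserting the epenthetic vowel yields /ɹ/ → /ɹe/, /w/ → /we/, /v/ → /ve/, /t/ → /te/.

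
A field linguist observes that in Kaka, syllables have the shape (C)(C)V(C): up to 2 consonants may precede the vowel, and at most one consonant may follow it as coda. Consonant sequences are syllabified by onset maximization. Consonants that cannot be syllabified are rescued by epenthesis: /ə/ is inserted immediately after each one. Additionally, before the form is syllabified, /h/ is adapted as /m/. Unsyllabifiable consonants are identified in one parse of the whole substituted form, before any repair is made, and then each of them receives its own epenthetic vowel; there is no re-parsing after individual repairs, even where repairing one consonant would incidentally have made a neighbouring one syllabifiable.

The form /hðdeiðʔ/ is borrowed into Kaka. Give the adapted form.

Substitution: /h/ → /m/, giving /mðdeiðʔ/.
The consonants /m/, /ʔ/ cannot be parsed into a legal (C)(C)V(C) syllable (at most one coda consonant is licensed; onsets may contain at most 2 consonants).
Epenthesis after each stranded consonant: /m/ → /mə/, /ʔ/ → /ʔə/.

məðdeiðʔə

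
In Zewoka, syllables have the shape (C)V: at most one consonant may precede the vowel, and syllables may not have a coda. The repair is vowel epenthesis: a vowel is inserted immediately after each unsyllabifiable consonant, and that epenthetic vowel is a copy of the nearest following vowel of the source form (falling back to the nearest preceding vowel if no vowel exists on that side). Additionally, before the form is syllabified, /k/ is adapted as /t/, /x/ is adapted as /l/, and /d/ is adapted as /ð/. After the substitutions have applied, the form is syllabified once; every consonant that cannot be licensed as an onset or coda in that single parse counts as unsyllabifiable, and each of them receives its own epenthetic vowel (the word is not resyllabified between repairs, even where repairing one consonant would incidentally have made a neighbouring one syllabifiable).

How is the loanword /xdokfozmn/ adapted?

loðotofozomono

Substitution: /x/ → /l/, /d/ → /ð/, /k/ → /t/, giving /lðotfozmn/.
Under (C)V, the unsyllabifiable consonants are /l/, /t/, /z/, /m/, /n/ (no codas are permitted; onsets are limited to one consonant).
Inserting the epenthetic vowel yields /l/ → /lo/, /t/ → /to/, /z/ → /zo/, /m/ → /mo/, /n/ → /no/.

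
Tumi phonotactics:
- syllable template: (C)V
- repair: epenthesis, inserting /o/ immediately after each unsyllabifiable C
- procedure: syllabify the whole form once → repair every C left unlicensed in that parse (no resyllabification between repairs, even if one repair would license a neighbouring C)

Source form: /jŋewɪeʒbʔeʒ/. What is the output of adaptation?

The consonants /j/, /ʒ/, /b/, /ʒ/ cannot be parsed into a legal (C)V syllable (no codas are permitted; onsets are limited to one consonant).
Each unlicensed consonant becomes the onset of a new syllable: /j/ → /jo/, /ʒ/ → /ʒo/, /b/ → /bo/, /ʒ/ → /ʒo/.

joŋewɪeʒoboʔeʒo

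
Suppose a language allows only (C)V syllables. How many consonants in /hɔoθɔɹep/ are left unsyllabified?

Under (C)V, the unsyllabifiable consonants are /p/ (no codas are permitted; onsets are limited to one consonant).

1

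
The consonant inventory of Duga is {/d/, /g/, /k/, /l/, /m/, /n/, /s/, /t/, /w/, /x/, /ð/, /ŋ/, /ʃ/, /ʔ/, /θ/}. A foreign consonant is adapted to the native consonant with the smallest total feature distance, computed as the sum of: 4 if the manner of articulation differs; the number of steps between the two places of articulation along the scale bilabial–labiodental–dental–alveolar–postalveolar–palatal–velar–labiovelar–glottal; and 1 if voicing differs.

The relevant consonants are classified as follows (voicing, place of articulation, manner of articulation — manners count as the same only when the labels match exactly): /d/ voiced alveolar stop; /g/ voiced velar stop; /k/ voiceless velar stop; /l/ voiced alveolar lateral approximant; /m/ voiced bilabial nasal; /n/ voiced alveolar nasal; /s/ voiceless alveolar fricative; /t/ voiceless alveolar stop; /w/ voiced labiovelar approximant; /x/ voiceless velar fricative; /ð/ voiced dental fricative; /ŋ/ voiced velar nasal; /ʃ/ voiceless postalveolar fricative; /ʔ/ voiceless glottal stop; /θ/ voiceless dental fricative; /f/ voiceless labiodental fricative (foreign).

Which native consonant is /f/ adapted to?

/θ/ is closest: same manner (fricative), place distance 1 (labiodental→dental), same voicing; total 1. Next closest is /s/ at distance 2.

θ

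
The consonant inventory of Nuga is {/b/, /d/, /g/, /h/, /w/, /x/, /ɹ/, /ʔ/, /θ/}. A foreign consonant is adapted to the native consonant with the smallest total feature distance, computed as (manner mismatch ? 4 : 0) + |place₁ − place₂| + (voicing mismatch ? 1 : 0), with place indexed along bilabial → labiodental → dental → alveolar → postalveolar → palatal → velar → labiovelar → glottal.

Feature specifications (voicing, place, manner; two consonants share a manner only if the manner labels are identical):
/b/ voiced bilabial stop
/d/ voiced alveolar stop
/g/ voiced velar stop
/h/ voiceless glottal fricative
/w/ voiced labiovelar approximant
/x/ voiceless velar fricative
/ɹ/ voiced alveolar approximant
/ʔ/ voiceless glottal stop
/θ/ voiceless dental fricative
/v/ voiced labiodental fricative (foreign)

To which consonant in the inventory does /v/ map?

/θ/ is closest: same manner (fricative), place distance 1 (labiodental→dental), voicing differs (+1); total 2. Next closest is /b/ at distance 5.

θ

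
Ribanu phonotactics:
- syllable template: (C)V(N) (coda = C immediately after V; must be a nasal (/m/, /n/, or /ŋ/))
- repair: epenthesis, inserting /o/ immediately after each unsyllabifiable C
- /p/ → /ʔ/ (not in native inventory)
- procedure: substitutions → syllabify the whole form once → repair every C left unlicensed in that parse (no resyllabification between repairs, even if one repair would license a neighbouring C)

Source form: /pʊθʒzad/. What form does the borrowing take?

Substitution: /p/ → /ʔ/, giving /ʔʊθʒzad/.
Under (C)V(N), the unsyllabifiable consonants are /θ/, /ʒ/, /d/ (only a nasal (/m/, /n/, or /ŋ/) is licensed in coda position; onsets are limited to one consonant).
Epenthesis after each stranded consonant: /θ/ → /θo/, /ʒ/ → /ʒo/, /d/ → /do/.

ʔʊθoʒozado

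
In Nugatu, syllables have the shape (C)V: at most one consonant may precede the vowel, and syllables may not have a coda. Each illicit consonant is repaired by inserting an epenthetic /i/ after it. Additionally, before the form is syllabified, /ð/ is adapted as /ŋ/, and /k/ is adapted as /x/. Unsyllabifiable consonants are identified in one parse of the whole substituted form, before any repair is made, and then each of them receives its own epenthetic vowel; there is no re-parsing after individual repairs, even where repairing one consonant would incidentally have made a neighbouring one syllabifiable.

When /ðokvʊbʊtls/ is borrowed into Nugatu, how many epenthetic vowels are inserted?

After substitution the input is /ŋoxvʊbʊtls/.
The unsyllabifiable consonants are /x/, /t/, /l/, /s/; each receives one epenthetic vowel.

4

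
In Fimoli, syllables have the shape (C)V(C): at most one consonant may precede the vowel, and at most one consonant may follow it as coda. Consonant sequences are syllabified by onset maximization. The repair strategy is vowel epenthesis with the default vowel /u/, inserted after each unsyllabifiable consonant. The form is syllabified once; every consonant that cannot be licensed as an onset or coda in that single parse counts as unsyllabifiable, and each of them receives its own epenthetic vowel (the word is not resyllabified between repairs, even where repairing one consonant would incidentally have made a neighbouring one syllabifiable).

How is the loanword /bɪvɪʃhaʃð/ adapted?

The consonants /ð/ cannot be parsed into a legal (C)V(C) syllable (at most one coda consonant is licensed; onsets are limited to one consonant).
Inserting the epenthetic vowel yields /ð/ → /ðu/.

bɪvɪʃhaʃðu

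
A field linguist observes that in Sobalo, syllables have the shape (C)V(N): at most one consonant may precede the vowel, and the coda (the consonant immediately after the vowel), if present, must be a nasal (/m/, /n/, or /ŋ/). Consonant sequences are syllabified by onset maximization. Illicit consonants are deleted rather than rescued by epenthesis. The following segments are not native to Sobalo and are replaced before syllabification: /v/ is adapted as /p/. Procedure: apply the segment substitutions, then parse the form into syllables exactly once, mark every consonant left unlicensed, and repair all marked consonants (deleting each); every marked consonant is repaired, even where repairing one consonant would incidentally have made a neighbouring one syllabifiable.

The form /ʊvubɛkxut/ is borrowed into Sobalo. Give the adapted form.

ʊpubɛxu

Substitution: /v/ → /p/, giving /ʊpubɛkxut/.
The consonants /k/, /t/ cannot be parsed into a legal (C)V(N) syllable (only a nasal (/m/, /n/, or /ŋ/) is licensed in coda position; onsets are limited to one consonant).
Each unlicensed consonant is deleted: /k/, /t/.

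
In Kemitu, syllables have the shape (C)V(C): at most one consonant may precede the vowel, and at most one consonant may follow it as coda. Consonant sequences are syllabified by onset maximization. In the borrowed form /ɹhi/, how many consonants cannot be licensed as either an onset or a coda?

1

The consonants /ɹ/ cannot be parsed into a legal (C)V(C) syllable (at most one coda consonant is licensed; onsets are limited to one consonant).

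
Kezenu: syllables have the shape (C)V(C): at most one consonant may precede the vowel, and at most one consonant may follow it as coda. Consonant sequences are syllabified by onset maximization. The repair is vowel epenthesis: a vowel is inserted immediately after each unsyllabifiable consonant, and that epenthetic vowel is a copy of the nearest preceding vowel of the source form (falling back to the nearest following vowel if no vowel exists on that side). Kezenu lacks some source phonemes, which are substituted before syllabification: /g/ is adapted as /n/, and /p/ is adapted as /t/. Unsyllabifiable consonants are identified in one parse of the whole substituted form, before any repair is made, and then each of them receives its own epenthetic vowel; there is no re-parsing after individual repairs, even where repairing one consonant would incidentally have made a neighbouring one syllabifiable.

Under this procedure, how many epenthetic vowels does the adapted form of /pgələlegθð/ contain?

3

After substitution the input is /tnələlenθð/.
The unsyllabifiable consonants are /t/, /θ/, /ð/; each receives one epenthetic vowel.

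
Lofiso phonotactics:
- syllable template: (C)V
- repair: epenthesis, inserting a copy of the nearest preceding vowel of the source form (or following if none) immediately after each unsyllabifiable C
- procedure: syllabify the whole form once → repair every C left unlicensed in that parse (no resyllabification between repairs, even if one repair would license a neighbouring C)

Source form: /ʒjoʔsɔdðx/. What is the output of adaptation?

ʒojoʔosɔdɔðɔxɔ

Syllabifying with onset maximization leaves /ʒ/, /ʔ/, /d/, /ð/, /x/ stranded (no codas are permitted; onsets are limited to one consonant).
Inserting the epenthetic vowel yields /ʒ/ → /ʒo/, /ʔ/ → /ʔo/, /d/ → /dɔ/, /ð/ → /ðɔ/, /x/ → /xɔ/.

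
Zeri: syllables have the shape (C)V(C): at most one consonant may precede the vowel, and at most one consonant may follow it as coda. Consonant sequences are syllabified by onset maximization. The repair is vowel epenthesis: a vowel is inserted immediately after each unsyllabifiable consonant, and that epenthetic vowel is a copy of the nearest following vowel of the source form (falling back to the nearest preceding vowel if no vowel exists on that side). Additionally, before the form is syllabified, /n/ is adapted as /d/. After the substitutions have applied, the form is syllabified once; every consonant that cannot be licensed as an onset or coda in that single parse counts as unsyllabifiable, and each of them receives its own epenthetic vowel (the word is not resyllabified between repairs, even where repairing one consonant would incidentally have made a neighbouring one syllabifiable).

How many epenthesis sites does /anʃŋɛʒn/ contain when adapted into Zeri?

After substitution the input is /adʃŋɛʒd/.
The unsyllabifiable consonants are /ʃ/, /d/; each receives one epenthetic vowel.

2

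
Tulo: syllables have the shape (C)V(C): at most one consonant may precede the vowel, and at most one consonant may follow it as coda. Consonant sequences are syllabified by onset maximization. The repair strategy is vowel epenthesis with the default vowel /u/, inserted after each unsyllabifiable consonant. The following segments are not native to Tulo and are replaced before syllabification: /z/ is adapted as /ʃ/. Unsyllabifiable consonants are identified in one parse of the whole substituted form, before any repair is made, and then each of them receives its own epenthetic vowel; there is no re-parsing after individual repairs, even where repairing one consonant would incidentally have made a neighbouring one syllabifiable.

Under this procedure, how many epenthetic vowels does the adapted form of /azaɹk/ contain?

1

After substitution the input is /aʃaɹk/.
The unsyllabifiable consonants are /k/; each receives one epenthetic vowel.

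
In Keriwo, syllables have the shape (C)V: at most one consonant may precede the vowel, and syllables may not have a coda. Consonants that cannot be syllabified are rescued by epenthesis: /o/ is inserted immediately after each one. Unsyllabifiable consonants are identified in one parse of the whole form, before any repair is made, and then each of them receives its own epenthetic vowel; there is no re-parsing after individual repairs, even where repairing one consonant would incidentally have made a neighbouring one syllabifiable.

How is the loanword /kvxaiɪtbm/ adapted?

kovoxaiɪtobomo

The consonants /k/, /v/, /t/, /b/, /m/ cannot be parsed into a legal (C)V syllable (no codas are permitted; onsets are limited to one consonant).
Epenthesis after each stranded consonant: /k/ → /ko/, /v/ → /vo/, /t/ → /to/, /b/ → /bo/, /m/ → /mo/.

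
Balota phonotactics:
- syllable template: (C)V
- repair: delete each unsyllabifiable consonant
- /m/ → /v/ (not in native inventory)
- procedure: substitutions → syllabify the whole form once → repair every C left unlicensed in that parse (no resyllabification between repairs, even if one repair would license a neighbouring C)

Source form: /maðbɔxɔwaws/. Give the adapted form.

Substitution: /m/ → /v/, giving /vaðbɔxɔwaws/.
Syllabifying with onset maximization leaves /ð/, /w/, /s/ stranded (no codas are permitted; onsets are limited to one consonant).
Deletion applies to /ð/, /w/, /s/.

vabɔxɔwa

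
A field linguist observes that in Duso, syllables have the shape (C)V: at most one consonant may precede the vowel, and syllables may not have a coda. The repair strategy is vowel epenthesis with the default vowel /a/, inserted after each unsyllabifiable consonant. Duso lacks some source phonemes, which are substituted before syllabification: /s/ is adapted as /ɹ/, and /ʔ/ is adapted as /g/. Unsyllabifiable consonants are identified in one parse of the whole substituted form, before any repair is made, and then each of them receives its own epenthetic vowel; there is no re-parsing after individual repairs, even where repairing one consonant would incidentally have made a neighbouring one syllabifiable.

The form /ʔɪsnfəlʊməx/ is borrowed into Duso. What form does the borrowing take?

Substitution: /ʔ/ → /g/, /s/ → /ɹ/, giving /gɪɹnfəlʊməx/.
Under (C)V, the unsyllabifiable consonants are /ɹ/, /n/, /x/ (no codas are permitted; onsets are limited to one consonant).
Each unlicensed consonant becomes the onset of a new syllable: /ɹ/ → /ɹa/, /n/ → /na/, /x/ → /xa/.

gɪɹanafəlʊməxa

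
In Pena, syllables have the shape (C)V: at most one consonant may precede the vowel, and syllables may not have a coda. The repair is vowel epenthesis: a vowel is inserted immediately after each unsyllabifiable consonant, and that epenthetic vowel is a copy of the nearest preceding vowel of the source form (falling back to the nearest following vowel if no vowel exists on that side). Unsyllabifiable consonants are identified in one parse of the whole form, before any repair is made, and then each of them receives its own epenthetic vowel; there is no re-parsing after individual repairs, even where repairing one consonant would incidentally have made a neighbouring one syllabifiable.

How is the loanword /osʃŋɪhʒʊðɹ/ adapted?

osoʃoŋɪhɪʒʊðʊɹʊ

Under (C)V, the unsyllabifiable consonants are /s/, /ʃ/, /h/, /ð/, /ɹ/ (no codas are permitted; onsets are limited to one consonant).
Epenthesis after each stranded consonant: /s/ → /so/, /ʃ/ → /ʃo/, /h/ → /hɪ/, /ð/ → /ðʊ/, /ɹ/ → /ɹʊ/.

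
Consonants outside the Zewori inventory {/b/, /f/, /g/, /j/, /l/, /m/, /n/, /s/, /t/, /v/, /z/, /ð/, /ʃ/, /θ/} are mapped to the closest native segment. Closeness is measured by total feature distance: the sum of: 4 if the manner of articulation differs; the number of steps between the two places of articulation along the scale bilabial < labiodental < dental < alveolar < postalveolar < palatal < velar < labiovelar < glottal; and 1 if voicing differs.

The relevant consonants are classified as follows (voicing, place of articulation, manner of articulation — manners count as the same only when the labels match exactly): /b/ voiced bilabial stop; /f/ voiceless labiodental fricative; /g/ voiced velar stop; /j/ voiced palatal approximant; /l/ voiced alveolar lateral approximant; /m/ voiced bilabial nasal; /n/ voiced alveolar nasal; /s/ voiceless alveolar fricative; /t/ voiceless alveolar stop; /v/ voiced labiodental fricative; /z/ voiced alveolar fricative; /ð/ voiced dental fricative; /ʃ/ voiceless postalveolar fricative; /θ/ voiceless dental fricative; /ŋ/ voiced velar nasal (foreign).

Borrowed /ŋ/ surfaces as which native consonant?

n

/n/ is closest: same manner (nasal), place distance 3 (velar→alveolar), same voicing; total 3. Next closest is /g/ at distance 4.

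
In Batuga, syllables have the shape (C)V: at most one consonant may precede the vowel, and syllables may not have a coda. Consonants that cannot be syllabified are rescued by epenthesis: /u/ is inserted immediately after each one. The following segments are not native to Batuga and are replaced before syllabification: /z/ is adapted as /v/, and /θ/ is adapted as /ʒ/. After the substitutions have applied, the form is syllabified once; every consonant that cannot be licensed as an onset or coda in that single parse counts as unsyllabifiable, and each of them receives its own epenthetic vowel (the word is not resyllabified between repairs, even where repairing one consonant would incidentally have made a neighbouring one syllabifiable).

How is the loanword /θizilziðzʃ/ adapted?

ʒiviluviðuvuʃu

Substitution: /θ/ → /ʒ/, /z/ → /v/, giving /ʒivilviðvʃ/.
Under (C)V, the unsyllabifiable consonants are /l/, /ð/, /v/, /ʃ/ (no codas are permitted; onsets are limited to one consonant).
Each unlicensed consonant becomes the onset of a new syllable: /l/ → /lu/, /ð/ → /ðu/, /v/ → /vu/, /ʃ/ → /ʃu/.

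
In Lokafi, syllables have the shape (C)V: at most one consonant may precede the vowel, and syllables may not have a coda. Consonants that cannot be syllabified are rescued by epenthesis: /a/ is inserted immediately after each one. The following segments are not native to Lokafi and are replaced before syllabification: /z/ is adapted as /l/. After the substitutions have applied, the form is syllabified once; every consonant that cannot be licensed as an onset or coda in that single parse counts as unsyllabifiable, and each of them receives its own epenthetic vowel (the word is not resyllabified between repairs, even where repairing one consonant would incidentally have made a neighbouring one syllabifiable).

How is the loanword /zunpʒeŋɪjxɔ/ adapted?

Substitution: /z/ → /l/, giving /lunpʒeŋɪjxɔ/.
Syllabifying with onset maximization leaves /n/, /p/, /j/ stranded (no codas are permitted; onsets are limited to one consonant).
Epenthesis after each stranded consonant: /n/ → /na/, /p/ → /pa/, /j/ → /ja/.

lunapaʒeŋɪjaxɔ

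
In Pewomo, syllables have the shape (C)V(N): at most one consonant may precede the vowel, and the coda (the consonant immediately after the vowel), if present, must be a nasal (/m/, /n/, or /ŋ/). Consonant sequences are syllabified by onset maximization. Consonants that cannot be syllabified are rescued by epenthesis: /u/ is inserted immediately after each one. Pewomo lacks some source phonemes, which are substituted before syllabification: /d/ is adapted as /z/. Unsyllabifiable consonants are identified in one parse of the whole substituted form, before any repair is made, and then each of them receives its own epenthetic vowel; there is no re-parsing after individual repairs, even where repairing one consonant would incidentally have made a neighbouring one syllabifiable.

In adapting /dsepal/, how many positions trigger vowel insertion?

After substitution the input is /zsepal/.
The unsyllabifiable consonants are /z/, /l/; each receives one epenthetic vowel.

2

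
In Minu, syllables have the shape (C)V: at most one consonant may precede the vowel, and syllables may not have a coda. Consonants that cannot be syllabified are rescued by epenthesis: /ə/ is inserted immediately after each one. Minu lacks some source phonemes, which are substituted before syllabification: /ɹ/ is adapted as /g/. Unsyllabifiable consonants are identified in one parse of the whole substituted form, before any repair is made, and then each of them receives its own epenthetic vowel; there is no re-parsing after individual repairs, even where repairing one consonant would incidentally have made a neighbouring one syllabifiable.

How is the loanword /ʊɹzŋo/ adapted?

ʊgəzəŋo

Substitution: /ɹ/ → /g/, giving /ʊgzŋo/.
The consonants /g/, /z/ cannot be parsed into a legal (C)V syllable (no codas are permitted; onsets are limited to one consonant).
Epenthesis after each stranded consonant: /g/ → /gə/, /z/ → /zə/.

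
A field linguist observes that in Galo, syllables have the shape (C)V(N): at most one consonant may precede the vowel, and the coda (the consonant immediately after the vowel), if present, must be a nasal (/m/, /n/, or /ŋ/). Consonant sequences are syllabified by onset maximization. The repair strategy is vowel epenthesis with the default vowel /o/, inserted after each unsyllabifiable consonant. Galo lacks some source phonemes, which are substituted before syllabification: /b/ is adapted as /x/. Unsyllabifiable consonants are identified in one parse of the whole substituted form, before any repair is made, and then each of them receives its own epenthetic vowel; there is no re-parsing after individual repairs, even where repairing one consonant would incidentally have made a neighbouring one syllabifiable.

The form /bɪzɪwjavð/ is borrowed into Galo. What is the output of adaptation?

xɪzɪwojavoðo

Substitution: /b/ → /x/, giving /xɪzɪwjavð/.
Under (C)V(N), the unsyllabifiable consonants are /w/, /v/, /ð/ (only a nasal (/m/, /n/, or /ŋ/) is licensed in coda position; onsets are limited to one consonant).
Each unlicensed consonant becomes the onset of a new syllable: /w/ → /wo/, /v/ → /vo/, /ð/ → /ðo/.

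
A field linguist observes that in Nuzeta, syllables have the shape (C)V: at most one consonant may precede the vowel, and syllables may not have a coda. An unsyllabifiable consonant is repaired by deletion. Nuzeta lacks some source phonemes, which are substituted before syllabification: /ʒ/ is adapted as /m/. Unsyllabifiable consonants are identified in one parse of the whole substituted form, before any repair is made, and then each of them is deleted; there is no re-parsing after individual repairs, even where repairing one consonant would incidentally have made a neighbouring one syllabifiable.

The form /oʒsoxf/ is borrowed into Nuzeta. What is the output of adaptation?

oso

Substitution: /ʒ/ → /m/, giving /omsoxf/.
The consonants /m/, /x/, /f/ cannot be parsed into a legal (C)V syllable (no codas are permitted; onsets are limited to one consonant).
Deletion applies to /m/, /x/, /f/.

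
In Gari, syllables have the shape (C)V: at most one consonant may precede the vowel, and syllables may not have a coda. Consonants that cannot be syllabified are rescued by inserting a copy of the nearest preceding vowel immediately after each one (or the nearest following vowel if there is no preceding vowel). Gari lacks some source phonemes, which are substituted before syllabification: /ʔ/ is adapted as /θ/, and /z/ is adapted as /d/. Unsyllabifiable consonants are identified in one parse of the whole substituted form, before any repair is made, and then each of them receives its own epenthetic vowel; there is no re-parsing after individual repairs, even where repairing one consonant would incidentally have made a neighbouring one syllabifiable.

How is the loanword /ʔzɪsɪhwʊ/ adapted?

θɪdɪsɪhɪwʊ

Substitution: /ʔ/ → /θ/, /z/ → /d/, giving /θdɪsɪhwʊ/.
The consonants /θ/, /h/ cannot be parsed into a legal (C)V syllable (no codas are permitted; onsets are limited to one consonant).
Epenthesis after each stranded consonant: /θ/ → /θɪ/, /h/ → /hɪ/.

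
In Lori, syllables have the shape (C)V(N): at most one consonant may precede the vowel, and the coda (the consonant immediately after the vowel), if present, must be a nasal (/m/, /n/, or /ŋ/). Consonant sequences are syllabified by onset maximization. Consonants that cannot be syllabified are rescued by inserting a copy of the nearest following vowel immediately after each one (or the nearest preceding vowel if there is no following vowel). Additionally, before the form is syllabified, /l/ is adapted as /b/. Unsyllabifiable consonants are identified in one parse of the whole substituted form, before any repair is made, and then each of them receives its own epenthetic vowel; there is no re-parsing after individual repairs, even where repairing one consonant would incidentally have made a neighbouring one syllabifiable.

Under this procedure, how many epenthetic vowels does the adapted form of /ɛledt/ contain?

After substitution the input is /ɛbedt/.
The unsyllabifiable consonants are /d/, /t/; each receives one epenthetic vowel.

2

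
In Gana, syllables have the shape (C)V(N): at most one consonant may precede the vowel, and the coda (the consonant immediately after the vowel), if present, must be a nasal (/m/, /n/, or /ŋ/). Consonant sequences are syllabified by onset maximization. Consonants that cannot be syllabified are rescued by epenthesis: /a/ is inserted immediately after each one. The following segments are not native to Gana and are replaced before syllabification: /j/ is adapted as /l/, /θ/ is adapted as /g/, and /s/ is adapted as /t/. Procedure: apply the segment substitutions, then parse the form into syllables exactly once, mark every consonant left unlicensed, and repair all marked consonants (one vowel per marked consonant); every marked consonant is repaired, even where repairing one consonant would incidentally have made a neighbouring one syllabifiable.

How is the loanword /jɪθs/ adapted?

Substitution: /j/ → /l/, /θ/ → /g/, /s/ → /t/, giving /lɪgt/.
Under (C)V(N), the unsyllabifiable consonants are /g/, /t/ (only a nasal (/m/, /n/, or /ŋ/) is licensed in coda position; onsets are limited to one consonant).
Epenthesis after each stranded consonant: /g/ → /ga/, /t/ → /ta/.

lɪgata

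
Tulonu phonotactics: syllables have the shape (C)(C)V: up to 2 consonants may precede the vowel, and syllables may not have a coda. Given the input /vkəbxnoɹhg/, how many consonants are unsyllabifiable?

Syllabifying with onset maximization leaves /b/, /ɹ/, /h/, /g/ stranded (no codas are permitted; onsets may contain at most 2 consonants).

4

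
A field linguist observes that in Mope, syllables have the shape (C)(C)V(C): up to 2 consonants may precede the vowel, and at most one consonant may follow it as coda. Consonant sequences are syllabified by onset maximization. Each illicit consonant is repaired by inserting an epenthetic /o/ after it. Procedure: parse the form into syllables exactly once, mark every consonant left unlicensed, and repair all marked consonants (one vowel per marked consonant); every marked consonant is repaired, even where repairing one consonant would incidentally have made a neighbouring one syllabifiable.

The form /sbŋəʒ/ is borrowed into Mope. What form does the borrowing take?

sobŋəʒ

The consonants /s/ cannot be parsed into a legal (C)(C)V(C) syllable (at most one coda consonant is licensed; onsets may contain at most 2 consonants).
Each unlicensed consonant becomes the onset of a new syllable: /s/ → /so/.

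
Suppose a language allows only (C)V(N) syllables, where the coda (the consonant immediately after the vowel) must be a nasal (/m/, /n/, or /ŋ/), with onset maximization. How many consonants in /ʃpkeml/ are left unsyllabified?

3

Syllabifying with onset maximization leaves /ʃ/, /p/, /l/ stranded (only a nasal (/m/, /n/, or /ŋ/) is licensed in coda position; onsets are limited to one consonant).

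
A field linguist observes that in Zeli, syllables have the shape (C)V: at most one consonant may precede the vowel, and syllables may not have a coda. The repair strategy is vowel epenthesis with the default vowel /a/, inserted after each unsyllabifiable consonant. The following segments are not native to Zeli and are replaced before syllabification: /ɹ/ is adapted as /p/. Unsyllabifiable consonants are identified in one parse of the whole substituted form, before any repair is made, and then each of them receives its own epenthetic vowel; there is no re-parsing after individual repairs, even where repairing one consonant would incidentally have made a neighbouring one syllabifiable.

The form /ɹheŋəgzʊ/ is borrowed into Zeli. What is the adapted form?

Substitution: /ɹ/ → /p/, giving /pheŋəgzʊ/.
Under (C)V, the unsyllabifiable consonants are /p/, /g/ (no codas are permitted; onsets are limited to one consonant).
Inserting the epenthetic vowel yields /p/ → /pa/, /g/ → /ga/.

paheŋəgazʊ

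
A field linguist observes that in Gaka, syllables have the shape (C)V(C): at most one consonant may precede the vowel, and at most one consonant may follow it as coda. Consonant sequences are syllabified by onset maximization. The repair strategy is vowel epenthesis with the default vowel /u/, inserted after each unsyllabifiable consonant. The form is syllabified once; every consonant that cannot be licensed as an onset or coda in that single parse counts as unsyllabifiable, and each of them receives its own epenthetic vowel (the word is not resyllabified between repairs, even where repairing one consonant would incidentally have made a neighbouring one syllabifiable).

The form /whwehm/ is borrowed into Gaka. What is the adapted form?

The consonants /w/, /h/, /m/ cannot be parsed into a legal (C)V(C) syllable (at most one coda consonant is licensed; onsets are limited to one consonant).
Inserting the epenthetic vowel yields /w/ → /wu/, /h/ → /hu/, /m/ → /mu/.

wuhuwehmu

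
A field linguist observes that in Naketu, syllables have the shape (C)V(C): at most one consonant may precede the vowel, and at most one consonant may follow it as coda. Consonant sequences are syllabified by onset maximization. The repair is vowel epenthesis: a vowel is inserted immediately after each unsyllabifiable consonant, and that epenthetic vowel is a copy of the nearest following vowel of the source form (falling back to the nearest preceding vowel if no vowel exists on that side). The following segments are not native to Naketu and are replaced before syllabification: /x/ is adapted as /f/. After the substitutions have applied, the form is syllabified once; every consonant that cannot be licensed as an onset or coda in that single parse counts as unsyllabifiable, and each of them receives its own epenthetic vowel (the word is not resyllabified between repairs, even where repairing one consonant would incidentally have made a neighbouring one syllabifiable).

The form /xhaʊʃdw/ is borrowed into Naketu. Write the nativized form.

fahaʊʃdʊwʊ

Substitution: /x/ → /f/, giving /fhaʊʃdw/.
Syllabifying with onset maximization leaves /f/, /d/, /w/ stranded (at most one coda consonant is licensed; onsets are limited to one consonant).
Epenthesis after each stranded consonant: /f/ → /fa/, /d/ → /dʊ/, /w/ → /wʊ/.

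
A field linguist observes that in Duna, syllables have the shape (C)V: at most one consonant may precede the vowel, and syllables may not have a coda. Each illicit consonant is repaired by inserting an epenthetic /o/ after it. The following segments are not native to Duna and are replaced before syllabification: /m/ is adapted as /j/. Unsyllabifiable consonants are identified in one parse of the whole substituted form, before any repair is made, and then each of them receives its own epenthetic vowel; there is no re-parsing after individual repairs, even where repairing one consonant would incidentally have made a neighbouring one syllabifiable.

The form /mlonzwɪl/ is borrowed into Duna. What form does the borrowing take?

Substitution: /m/ → /j/, giving /jlonzwɪl/.
Syllabifying with onset maximization leaves /j/, /n/, /z/, /l/ stranded (no codas are permitted; onsets are limited to one consonant).
Each unlicensed consonant becomes the onset of a new syllable: /j/ → /jo/, /n/ → /no/, /z/ → /zo/, /l/ → /lo/.

jolonozowɪlo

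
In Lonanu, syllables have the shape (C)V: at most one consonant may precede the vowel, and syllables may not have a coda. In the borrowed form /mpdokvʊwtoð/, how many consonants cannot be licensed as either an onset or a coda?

Syllabifying with onset maximization leaves /m/, /p/, /k/, /w/, /ð/ stranded (no codas are permitted; onsets are limited to one consonant).

5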